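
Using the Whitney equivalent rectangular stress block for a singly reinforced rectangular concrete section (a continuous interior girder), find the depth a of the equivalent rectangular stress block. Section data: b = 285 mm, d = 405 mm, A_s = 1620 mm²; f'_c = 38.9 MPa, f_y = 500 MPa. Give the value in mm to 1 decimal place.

T = A_s f_y = 1620 × 500 = 810000 N = 810 kN.
Setting C = 0.85 f'_c a b equal to T: a = 810000/(0.85 × 38.9 × 285) = 86.0 mm.

a ≈ 86.0 mm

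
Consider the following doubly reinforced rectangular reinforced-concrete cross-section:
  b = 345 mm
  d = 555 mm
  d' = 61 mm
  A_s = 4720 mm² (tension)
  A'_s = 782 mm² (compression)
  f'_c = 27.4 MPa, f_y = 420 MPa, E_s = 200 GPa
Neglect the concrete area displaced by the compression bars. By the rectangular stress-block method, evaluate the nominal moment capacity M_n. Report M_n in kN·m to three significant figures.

M_n ≈ 910 kN·m

Assume both tension and compression steel yield.
Net tension couple steel: A_s − A'_s = 3938 mm².
a = (A_s − A'_s) f_y / (0.85 f'_c b) = 1653960/(0.85 × 27.4 × 345) = 205.84 mm.
c = a/β₁ = 205.84/0.85 = 242.16 mm; ε'_s = 0.003(c − d')/c = 0.0022 ≥ f_y/E_s = 0.0021, so compression steel does yield.
M_n = (A_s − A'_s) f_y (d − a/2) + A'_s f_y (d − d') = [1653960 × (555 − 102.92) + 328440 × (555 − 61)] × 10⁻⁶ = 747.72 + 162.25 = 909.97 kN·m.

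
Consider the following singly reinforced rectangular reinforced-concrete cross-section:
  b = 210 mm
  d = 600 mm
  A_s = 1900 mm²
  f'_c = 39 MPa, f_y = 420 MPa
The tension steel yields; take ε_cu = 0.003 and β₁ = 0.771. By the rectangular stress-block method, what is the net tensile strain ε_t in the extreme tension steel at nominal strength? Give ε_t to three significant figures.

ε_t ≈ 0.00911

a = A_s f_y/(0.85 f'_c b) = 114.63 mm.
β₁ = 0.771, so c = a/β₁ = 114.63/0.771 = 148.68 mm.
From the linear strain diagram with ε_cu = 0.003: ε_t = 0.003 (d − c)/c = 0.003 × (600 − 148.68)/148.68 = 0.00911.
Since ε_t ≥ 0.005, the section is tension-controlled.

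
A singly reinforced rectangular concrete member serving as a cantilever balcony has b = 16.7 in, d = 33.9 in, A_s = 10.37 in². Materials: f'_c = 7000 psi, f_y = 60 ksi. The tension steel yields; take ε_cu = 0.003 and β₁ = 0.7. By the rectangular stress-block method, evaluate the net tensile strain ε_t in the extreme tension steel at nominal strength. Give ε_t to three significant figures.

ε_t ≈ 0.00837

a = A_s f_y/(0.85 f'_c b) = 6.262 in.
β₁ = 0.7, so c = a/β₁ = 6.262/0.7 = 8.946 in.
From the linear strain diagram with ε_cu = 0.003: ε_t = 0.003 (d − c)/c = 0.003 × (33.9 − 8.946)/8.946 = 0.00837.
Since ε_t ≥ 0.005, the section is tension-controlled.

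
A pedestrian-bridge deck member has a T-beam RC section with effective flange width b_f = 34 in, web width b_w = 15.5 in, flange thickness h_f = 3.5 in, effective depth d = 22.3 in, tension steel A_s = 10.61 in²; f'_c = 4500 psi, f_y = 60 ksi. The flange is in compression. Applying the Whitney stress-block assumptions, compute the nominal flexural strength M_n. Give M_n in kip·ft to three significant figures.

Tension: T = A_s f_y = 10.61 × 60 = 636.6 kips.
Try a within the flange: a = T/(0.85 f'_c b_f) = 636.6/(0.85 × 4.5 × 34) = 4.895 in.
a = 4.895 > h_f = 3.5 in: the block extends into the web. Split into flange-overhang and web parts.
C_f = 0.85 f'_c (b_f − b_w) h_f = 0.85 × 4.5 × (34 − 15.5) × 3.5 = 247.7 kips.
Remaining web compression depth: a_w = (T − C_f)/(0.85 f'_c b_w) = (636.6 − 247.7)/(0.85 × 4.5 × 15.5) = 6.560 in.
M_n = C_f(d − h_f/2) + (T − C_f)(d − a_w/2) = 247.7 × (22.3 − 1.75) + 388.9 × (22.3 − 3.28) = 5090.2 + 7396.9 = 12487.1 kip·in.
M_n = 12487.1/12 = 1040.59 kip·ft.

M_n ≈ 1040 kip·ft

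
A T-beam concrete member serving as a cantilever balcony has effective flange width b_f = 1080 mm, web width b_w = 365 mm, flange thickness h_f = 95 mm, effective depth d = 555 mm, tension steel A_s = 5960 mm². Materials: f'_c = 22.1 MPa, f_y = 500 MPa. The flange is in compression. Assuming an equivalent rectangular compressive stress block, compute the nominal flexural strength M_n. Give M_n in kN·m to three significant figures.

Tension: T = A_s f_y = 5960 × 500 = 2980000 N.
Try a within the flange: a = T/(0.85 f'_c b_f) = 2980000/(0.85 × 22.1 × 1080) = 146.89 mm.
a = 146.89 > h_f = 95 mm: the block extends into the web. Split into flange-overhang and web parts.
C_f = 0.85 f'_c (b_f − b_w) h_f = 0.85 × 22.1 × (1080 − 365) × 95 = 1275971 N.
Remaining web compression depth: a_w = (T − C_f)/(0.85 f'_c b_w) = (2980000 − 1275971)/(0.85 × 22.1 × 365) = 248.53 mm.
M_n = C_f(d − h_f/2) + (T − C_f)(d − a_w/2) = 1275971 × (555 − 47.5) + 1704029 × (555 − 124.265) = 647.56 + 733.98 = 1381.54 × 10⁶ N·mm.
M_n = 1381.54 kN·m.

M_n ≈ 1380 kN·m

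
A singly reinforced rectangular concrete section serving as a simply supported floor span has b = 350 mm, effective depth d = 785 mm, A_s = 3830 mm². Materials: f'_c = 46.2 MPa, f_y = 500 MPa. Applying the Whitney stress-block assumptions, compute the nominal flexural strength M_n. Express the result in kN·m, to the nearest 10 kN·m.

T = A_s f_y = 3830 × 500 = 1915000 N = 1915 kN.
From C = T: a = T/(0.85 f'_c b) = 1915000/(0.85 × 46.2 × 350) = 139.33 mm.
M_n = T(d − a/2) = 1915 kN × (785 − 69.665) mm = 1369.87 kN·m.

M_n ≈ 1370 kN·m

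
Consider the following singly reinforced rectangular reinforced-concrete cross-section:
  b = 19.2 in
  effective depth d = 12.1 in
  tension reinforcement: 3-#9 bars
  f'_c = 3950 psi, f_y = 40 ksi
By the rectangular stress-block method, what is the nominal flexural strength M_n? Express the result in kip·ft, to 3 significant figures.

M_n ≈ 112 kip·ft

A_s = 3 × 1 = 3 in².
T = A_s f_y = 3 × 40 = 120 kips.
a = T/(0.85 f'_c b) = 120/(0.85 × 3.95 × 19.2) = 1.862 in.
M_n = T(d − a/2) = 120 × (12.1 − 0.931) = 1340.3 kip·in = 1340.3/12 = 111.69 kip·ft.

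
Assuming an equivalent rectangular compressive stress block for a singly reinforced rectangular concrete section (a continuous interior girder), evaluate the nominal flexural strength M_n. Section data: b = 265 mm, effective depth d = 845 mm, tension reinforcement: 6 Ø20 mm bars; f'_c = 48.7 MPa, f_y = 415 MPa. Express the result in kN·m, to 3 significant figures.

M_n ≈ 633 kN·m

A_s = 6 × 314 = 1884 mm².
T = A_s f_y = 1884 × 415 = 781860 N = 781.86 kN.
From C = T: a = T/(0.85 f'_c b) = 781860/(0.85 × 48.7 × 265) = 71.27 mm.
M_n = T(d − a/2) = 781.86 kN × (845 − 35.635) mm = 632.81 kN·m.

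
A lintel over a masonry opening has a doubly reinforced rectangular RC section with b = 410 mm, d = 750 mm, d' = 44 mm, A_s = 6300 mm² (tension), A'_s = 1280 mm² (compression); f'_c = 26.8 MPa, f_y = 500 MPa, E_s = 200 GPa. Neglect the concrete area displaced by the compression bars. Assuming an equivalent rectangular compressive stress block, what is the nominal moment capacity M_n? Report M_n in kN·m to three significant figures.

Assume both tension and compression steel yield.
Net tension couple steel: A_s − A'_s = 5020 mm².
a = (A_s − A'_s) f_y / (0.85 f'_c b) = 2510000/(0.85 × 26.8 × 410) = 268.74 mm.
c = a/β₁ = 268.74/0.85 = 316.16 mm; ε'_s = 0.003(c − d')/c = 0.0026 ≥ f_y/E_s = 0.0025, so compression steel does yield.
M_n = (A_s − A'_s) f_y (d − a/2) + A'_s f_y (d − d') = [2510000 × (750 − 134.37) + 640000 × (750 − 44)] × 10⁻⁶ = 1545.23 + 451.84 = 1997.07 kN·m.

M_n ≈ 2000 kN·m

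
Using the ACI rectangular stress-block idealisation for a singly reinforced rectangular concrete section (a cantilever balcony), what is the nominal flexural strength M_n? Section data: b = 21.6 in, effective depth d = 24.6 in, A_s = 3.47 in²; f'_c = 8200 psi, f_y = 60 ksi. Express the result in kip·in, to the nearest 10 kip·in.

T = A_s f_y = 3.47 × 60 = 208.2 kips.
a = T/(0.85 f'_c b) = 208.2/(0.85 × 8.2 × 21.6) = 1.383 in.
M_n = T(d − a/2) = 208.2 × (24.6 − 0.6915) = 4977.7 kip·in.

M_n ≈ 4980 kip·in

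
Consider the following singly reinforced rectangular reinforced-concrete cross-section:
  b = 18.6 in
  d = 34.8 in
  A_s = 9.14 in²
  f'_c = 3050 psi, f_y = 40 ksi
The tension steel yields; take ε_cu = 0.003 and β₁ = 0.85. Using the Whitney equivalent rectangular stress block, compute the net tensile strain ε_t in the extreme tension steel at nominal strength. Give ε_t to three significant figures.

a = A_s f_y/(0.85 f'_c b) = 7.582 in.
β₁ = 0.85, so c = a/β₁ = 7.582/0.85 = 8.920 in.
From the linear strain diagram with ε_cu = 0.003: ε_t = 0.003 (d − c)/c = 0.003 × (34.8 − 8.920)/8.920 = 0.00870.
Since ε_t ≥ 0.005, the section is tension-controlled.

ε_t ≈ 0.00870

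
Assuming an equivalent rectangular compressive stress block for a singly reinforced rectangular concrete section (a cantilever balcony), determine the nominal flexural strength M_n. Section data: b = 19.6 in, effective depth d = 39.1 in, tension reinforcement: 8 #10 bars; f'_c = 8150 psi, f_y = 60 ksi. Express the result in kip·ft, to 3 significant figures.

M_n ≈ 1870 kip·ft

A_s = 8 × 1.27 = 10.16 in².
T = A_s f_y = 10.16 × 60 = 609.6 kips.
a = T/(0.85 f'_c b) = 609.6/(0.85 × 8.15 × 19.6) = 4.490 in.
M_n = T(d − a/2) = 609.6 × (39.1 − 2.245) = 22466.8 kip·in = 22466.8/12 = 1872.23 kip·ft.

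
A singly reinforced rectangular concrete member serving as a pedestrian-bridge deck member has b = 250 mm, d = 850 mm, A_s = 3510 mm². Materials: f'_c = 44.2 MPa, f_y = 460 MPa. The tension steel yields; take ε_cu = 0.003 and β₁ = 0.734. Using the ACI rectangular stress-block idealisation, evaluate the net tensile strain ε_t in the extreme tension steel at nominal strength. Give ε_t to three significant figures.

ε_t ≈ 0.00789

a = A_s f_y/(0.85 f'_c b) = 171.90 mm.
β₁ = 0.734, so c = a/β₁ = 171.90/0.734 = 234.20 mm.
From the linear strain diagram with ε_cu = 0.003: ε_t = 0.003 (d − c)/c = 0.003 × (850 − 234.20)/234.20 = 0.00789.
Since ε_t ≥ 0.005, the section is tension-controlled.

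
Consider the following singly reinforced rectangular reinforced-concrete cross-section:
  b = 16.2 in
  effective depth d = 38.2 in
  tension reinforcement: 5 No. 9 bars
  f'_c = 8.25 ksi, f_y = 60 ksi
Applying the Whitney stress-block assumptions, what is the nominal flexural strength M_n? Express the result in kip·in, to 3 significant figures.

A_s = 5 × 1 = 5 in².
T = A_s f_y = 5 × 60 = 300 kips.
a = T/(0.85 f'_c b) = 300/(0.85 × 8.25 × 16.2) = 2.641 in.
M_n = T(d − a/2) = 300 × (38.2 − 1.3205) = 11063.9 kip·in.

M_n ≈ 11100 kip·in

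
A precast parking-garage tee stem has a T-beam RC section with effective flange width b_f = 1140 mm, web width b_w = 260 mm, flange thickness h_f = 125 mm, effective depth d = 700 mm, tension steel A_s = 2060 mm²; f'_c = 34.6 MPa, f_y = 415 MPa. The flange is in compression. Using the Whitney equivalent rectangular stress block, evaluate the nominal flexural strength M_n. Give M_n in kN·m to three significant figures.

Tension: T = A_s f_y = 2060 × 415 = 854900 N.
Try a within the flange: a = T/(0.85 f'_c b_f) = 854900/(0.85 × 34.6 × 1140) = 25.50 mm.
Since a = 25.50 ≤ h_f = 125 mm, the stress block lies entirely in the flange; analyse as a rectangular beam of width b_f.
M_n = T(d − a/2) = 854900 × (700 − 12.75) = 587.53 × 10⁶ N·mm.
M_n = 587.53 kN·m.

M_n ≈ 588 kN·m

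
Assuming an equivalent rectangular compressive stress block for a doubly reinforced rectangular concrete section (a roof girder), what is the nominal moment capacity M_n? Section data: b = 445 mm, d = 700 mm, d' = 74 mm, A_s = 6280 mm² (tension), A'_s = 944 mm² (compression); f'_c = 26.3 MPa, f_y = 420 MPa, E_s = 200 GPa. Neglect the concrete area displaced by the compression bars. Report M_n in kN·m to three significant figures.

Assume both tension and compression steel yield.
Net tension couple steel: A_s − A'_s = 5336 mm².
a = (A_s − A'_s) f_y / (0.85 f'_c b) = 2241120/(0.85 × 26.3 × 445) = 225.28 mm.
c = a/β₁ = 225.28/0.85 = 265.04 mm; ε'_s = 0.003(c − d')/c = 0.0022 ≥ f_y/E_s = 0.0021, so compression steel does yield.
M_n = (A_s − A'_s) f_y (d − a/2) + A'_s f_y (d − d') = [2241120 × (700 − 112.64) + 396480 × (700 − 74)] × 10⁻⁶ = 1316.34 + 248.20 = 1564.54 kN·m.

M_n ≈ 1560 kN·m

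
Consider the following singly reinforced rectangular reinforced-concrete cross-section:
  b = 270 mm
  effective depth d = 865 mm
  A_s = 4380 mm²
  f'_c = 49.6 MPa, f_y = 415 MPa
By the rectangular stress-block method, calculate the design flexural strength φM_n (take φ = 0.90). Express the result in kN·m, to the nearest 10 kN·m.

φM_n ≈ 1280 kN·m

T = A_s f_y = 4380 × 415 = 1817700 N = 1817.7 kN.
From C = T: a = T/(0.85 f'_c b) = 1817700/(0.85 × 49.6 × 270) = 159.68 mm.
M_n = T(d − a/2) = 1817.7 kN × (865 − 79.84) mm = 1427.19 kN·m.
φM_n = 0.90 × 1427.19 = 1284.47 kN·m.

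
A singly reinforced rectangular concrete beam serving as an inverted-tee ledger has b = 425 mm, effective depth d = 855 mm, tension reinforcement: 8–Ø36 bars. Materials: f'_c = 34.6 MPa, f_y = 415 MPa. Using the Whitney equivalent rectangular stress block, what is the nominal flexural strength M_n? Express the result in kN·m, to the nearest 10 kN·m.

M_n ≈ 2430 kN·m

A_s = 8 × 1018 = 8144 mm².
T = A_s f_y = 8144 × 415 = 3379760 N = 3379.76 kN.
From C = T: a = T/(0.85 f'_c b) = 3379760/(0.85 × 34.6 × 425) = 270.40 mm.
M_n = T(d − a/2) = 3379.76 kN × (855 − 135.2) mm = 2432.75 kN·m.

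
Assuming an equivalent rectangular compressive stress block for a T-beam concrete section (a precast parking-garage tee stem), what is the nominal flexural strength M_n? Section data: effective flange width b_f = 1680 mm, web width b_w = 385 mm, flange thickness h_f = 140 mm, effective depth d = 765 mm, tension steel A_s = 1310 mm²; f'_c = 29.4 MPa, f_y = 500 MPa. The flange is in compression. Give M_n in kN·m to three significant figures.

Tension: T = A_s f_y = 1310 × 500 = 655000 N.
Try a within the flange: a = T/(0.85 f'_c b_f) = 655000/(0.85 × 29.4 × 1680) = 15.60 mm.
Since a = 15.60 ≤ h_f = 140 mm, the stress block lies entirely in the flange; analyse as a rectangular beam of width b_f.
M_n = T(d − a/2) = 655000 × (765 − 7.8) = 495.97 × 10⁶ N·mm.
M_n = 495.97 kN·m.

M_n ≈ 496 kN·m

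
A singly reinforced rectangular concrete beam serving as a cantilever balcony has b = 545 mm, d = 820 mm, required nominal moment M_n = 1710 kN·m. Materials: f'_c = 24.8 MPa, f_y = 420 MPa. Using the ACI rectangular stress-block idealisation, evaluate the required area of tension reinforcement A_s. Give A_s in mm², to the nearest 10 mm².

A_s ≈ 5690 mm²

With M_n = 0.85 f'_c a b (d − a/2), solve the quadratic for a:
a = d − √(d² − 2M_n/(0.85 f'_c b)) = 820 − √(820² − 2 × 1710×10⁶/(0.85 × 24.8 × 545)) = 207.86 mm.
A_s = 0.85 f'_c a b / f_y = 0.85 × 24.8 × 207.86 × 545 / 420 = 5685.8 mm².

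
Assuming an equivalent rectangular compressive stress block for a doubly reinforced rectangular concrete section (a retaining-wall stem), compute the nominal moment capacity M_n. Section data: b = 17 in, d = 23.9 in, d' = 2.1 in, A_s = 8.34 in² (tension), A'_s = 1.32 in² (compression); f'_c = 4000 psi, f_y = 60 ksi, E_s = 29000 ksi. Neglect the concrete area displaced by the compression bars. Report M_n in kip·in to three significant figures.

M_n ≈ 10300 kip·in

Assume both steels yield.
a = (A_s − A'_s) f_y/(0.85 f'_c b) = (8.34 − 1.32) × 60/(0.85 × 4 × 17) = 7.287 in.
c = a/β₁ = 7.287/0.85 = 8.573 in; ε'_s = 0.003(c − d')/c = 0.0023 ≥ ε_y = 0.0021, so the compression steel yields.
M_n = (A_s − A'_s) f_y (d − a/2) + A'_s f_y (d − d') = 421.2 × (23.9 − 3.6435) + 79.2 × (23.9 − 2.1) = 8532.0 + 1726.6 = 10258.6 kip·in.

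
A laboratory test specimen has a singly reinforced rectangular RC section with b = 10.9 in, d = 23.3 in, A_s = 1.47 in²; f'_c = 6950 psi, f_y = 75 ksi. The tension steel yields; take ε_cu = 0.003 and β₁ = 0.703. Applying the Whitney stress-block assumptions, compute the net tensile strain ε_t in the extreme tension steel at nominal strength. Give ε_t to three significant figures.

a = A_s f_y/(0.85 f'_c b) = 1.712 in.
β₁ = 0.703, so c = a/β₁ = 1.712/0.703 = 2.435 in.
From the linear strain diagram with ε_cu = 0.003: ε_t = 0.003 (d − c)/c = 0.003 × (23.3 − 2.435)/2.435 = 0.0257.
Since ε_t ≥ 0.005, the section is tension-controlled.

ε_t ≈ 0.0257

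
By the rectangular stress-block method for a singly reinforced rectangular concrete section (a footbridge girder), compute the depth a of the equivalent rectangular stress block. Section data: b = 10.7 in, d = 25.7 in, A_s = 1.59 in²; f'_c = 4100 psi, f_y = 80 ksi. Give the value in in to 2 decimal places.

a ≈ 3.41 in

T = A_s f_y = 1.59 × 80 = 127.2 kips.
a = T/(0.85 f'_c b) = 127.2/(0.85 × 4.1 × 10.7) = 3.41 in.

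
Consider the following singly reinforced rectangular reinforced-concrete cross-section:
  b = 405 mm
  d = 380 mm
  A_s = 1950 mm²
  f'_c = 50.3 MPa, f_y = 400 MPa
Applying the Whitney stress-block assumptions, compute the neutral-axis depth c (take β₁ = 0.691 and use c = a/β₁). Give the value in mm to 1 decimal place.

T = A_s f_y = 1950 × 400 = 780000 N = 780 kN.
Setting C = 0.85 f'_c a b equal to T: a = 780000/(0.85 × 50.3 × 405) = 45.046 mm.
With β₁ = 0.691, c = a/β₁ = 45.046/0.691 = 65.2 mm.

c ≈ 65.2 mm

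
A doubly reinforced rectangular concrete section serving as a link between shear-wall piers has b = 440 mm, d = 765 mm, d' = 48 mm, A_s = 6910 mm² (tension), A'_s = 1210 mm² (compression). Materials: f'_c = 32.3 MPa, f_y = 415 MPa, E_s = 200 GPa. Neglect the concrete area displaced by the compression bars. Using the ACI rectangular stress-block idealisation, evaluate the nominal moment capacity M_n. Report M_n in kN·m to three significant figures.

M_n ≈ 1940 kN·m

Assume both tension and compression steel yield.
Net tension couple steel: A_s − A'_s = 5700 mm².
a = (A_s − A'_s) f_y / (0.85 f'_c b) = 2365500/(0.85 × 32.3 × 440) = 195.82 mm.
c = a/β₁ = 195.82/0.819 = 239.10 mm; ε'_s = 0.003(c − d')/c = 0.0024 ≥ f_y/E_s = 0.0021, so compression steel does yield.
M_n = (A_s − A'_s) f_y (d − a/2) + A'_s f_y (d − d') = [2365500 × (765 − 97.91) + 502150 × (765 − 48)] × 10⁻⁶ = 1578.00 + 360.04 = 1938.04 kN·m.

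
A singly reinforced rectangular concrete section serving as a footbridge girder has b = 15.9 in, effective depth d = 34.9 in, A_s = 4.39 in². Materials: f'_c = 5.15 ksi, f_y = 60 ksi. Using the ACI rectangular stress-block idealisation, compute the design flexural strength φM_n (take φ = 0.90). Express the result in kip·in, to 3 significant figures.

φM_n ≈ 7820 kip·in

T = A_s f_y = 4.39 × 60 = 263.4 kips.
a = T/(0.85 f'_c b) = 263.4/(0.85 × 5.15 × 15.9) = 3.784 in.
M_n = T(d − a/2) = 263.4 × (34.9 − 1.892) = 8694.3 kip·in.
φM_n = 0.90 × 8694.3 = 7824.9 kip·in.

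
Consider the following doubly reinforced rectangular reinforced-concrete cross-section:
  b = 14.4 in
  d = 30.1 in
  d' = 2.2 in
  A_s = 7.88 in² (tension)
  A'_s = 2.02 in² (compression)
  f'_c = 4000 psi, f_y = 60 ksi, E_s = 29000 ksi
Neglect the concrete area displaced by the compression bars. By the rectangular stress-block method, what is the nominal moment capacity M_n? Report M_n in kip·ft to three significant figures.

M_n ≈ 1060 kip·ft

Assume both steels yield.
a = (A_s − A'_s) f_y/(0.85 f'_c b) = (7.88 − 2.02) × 60/(0.85 × 4 × 14.4) = 7.181 in.
c = a/β₁ = 7.181/0.85 = 8.448 in; ε'_s = 0.003(c − d')/c = 0.0022 ≥ ε_y = 0.0021, so the compression steel yields.
M_n = (A_s − A'_s) f_y (d − a/2) + A'_s f_y (d − d') = 351.6 × (30.1 − 3.5905) + 121.2 × (30.1 − 2.2) = 9320.7 + 3381.5 = 12702.2 kip·in = 12702.2/12 = 1058.52 kip·ft.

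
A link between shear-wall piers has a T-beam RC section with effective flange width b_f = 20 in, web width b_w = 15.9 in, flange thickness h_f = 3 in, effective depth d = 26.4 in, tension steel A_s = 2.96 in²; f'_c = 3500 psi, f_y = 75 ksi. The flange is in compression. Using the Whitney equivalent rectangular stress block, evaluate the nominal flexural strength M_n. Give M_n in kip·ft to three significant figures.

M_n ≈ 454 kip·ft

Tension: T = A_s f_y = 2.96 × 75 = 222 kips.
Try a within the flange: a = T/(0.85 f'_c b_f) = 222/(0.85 × 3.5 × 20) = 3.731 in.
a = 3.731 > h_f = 3 in: the block extends into the web. Split into flange-overhang and web parts.
C_f = 0.85 f'_c (b_f − b_w) h_f = 0.85 × 3.5 × (20 − 15.9) × 3 = 36.6 kips.
Remaining web compression depth: a_w = (T − C_f)/(0.85 f'_c b_w) = (222 − 36.6)/(0.85 × 3.5 × 15.9) = 3.919 in.
M_n = C_f(d − h_f/2) + (T − C_f)(d − a_w/2) = 36.6 × (26.4 − 1.5) + 185.4 × (26.4 − 1.9595) = 911.3 + 4531.3 = 5442.6 kip·in.
M_n = 5442.6/12 = 453.55 kip·ft.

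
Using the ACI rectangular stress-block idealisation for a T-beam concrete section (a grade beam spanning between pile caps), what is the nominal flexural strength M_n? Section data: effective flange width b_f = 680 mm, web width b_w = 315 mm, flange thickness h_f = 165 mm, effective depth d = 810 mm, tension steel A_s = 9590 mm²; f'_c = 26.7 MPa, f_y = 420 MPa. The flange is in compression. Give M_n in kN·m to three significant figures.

M_n ≈ 2650 kN·m

Tension: T = A_s f_y = 9590 × 420 = 4027800 N.
Try a within the flange: a = T/(0.85 f'_c b_f) = 4027800/(0.85 × 26.7 × 680) = 260.99 mm.
a = 260.99 > h_f = 165 mm: the block extends into the web. Split into flange-overhang and web parts.
C_f = 0.85 f'_c (b_f − b_w) h_f = 0.85 × 26.7 × (680 − 315) × 165 = 1366806 N.
Remaining web compression depth: a_w = (T − C_f)/(0.85 f'_c b_w) = (4027800 − 1366806)/(0.85 × 26.7 × 315) = 372.22 mm.
M_n = C_f(d − h_f/2) + (T − C_f)(d − a_w/2) = 1366806 × (810 − 82.5) + 2660994 × (810 − 186.11) = 994.35 + 1660.17 = 2654.52 × 10⁶ N·mm.
M_n = 2654.52 kN·m.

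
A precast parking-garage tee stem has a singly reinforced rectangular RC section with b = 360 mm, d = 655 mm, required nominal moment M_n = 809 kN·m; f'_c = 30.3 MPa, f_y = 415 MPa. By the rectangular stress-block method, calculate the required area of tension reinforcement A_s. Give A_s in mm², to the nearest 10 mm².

With M_n = 0.85 f'_c a b (d − a/2), solve the quadratic for a:
a = d − √(d² − 2M_n/(0.85 f'_c b)) = 655 − √(655² − 2 × 809×10⁶/(0.85 × 30.3 × 360)) = 150.50 mm.
A_s = 0.85 f'_c a b / f_y = 0.85 × 30.3 × 150.50 × 360 / 415 = 3362.4 mm².

A_s ≈ 3360 mm²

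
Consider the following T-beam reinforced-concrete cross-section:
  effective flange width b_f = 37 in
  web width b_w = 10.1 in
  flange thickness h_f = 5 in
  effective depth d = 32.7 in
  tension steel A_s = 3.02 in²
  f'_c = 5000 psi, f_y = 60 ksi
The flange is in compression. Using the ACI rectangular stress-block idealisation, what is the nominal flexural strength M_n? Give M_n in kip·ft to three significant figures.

Tension: T = A_s f_y = 3.02 × 60 = 181.2 kips.
Try a within the flange: a = T/(0.85 f'_c b_f) = 181.2/(0.85 × 5 × 37) = 1.152 in.
Since a = 1.152 ≤ h_f = 5 in, the stress block lies entirely in the flange; analyse as a rectangular beam of width b_f.
M_n = T(d − a/2) = 181.2 × (32.7 − 0.576) = 5820.9 kip·in.
M_n = 5820.9/12 = 485.08 kip·ft.

M_n ≈ 485 kip·ft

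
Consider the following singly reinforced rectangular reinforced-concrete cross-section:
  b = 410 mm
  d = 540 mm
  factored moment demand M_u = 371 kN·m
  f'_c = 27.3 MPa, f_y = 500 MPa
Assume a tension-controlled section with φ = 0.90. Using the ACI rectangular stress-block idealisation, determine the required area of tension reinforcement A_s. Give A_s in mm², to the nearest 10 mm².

A_s ≈ 1660 mm²

M_n = M_u/φ = 371/0.90 = 412.222 kN·m.
With M_n = 0.85 f'_c a b (d − a/2), solve the quadratic for a:
a = d − √(d² − 2M_n/(0.85 f'_c b)) = 540 − √(540² − 2 × 412.222×10⁶/(0.85 × 27.3 × 410)) = 87.29 mm.
A_s = 0.85 f'_c a b / f_y = 0.85 × 27.3 × 87.29 × 410 / 500 = 1661.0 mm².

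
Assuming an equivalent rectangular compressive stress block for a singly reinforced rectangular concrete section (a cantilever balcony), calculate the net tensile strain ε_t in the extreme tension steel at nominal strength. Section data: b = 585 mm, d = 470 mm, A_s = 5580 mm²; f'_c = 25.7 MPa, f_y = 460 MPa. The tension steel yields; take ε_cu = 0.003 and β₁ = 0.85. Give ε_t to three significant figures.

a = A_s f_y/(0.85 f'_c b) = 200.86 mm.
β₁ = 0.85, so c = a/β₁ = 200.86/0.85 = 236.31 mm.
From the linear strain diagram with ε_cu = 0.003: ε_t = 0.003 (d − c)/c = 0.003 × (470 − 236.31)/236.31 = 0.00297.
ε_t < 0.004 — the section is over-reinforced for flexure under ACI limits.

ε_t ≈ 0.00297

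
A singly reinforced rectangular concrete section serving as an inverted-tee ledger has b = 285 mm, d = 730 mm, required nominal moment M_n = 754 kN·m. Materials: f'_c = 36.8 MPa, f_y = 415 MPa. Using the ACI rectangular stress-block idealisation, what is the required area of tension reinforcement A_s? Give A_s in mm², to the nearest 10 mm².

A_s ≈ 2730 mm²

With M_n = 0.85 f'_c a b (d − a/2), solve the quadratic for a:
a = d − √(d² − 2M_n/(0.85 f'_c b)) = 730 − √(730² − 2 × 754×10⁶/(0.85 × 36.8 × 285)) = 126.89 mm.
A_s = 0.85 f'_c a b / f_y = 0.85 × 36.8 × 126.89 × 285 / 415 = 2725.8 mm².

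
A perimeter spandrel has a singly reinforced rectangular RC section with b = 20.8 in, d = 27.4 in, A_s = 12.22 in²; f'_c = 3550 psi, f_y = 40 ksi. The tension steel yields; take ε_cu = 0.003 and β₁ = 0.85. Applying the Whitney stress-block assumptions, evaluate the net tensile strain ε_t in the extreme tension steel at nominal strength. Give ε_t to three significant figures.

ε_t ≈ 0.00597

a = A_s f_y/(0.85 f'_c b) = 7.788 in.
β₁ = 0.85, so c = a/β₁ = 7.788/0.85 = 9.162 in.
From the linear strain diagram with ε_cu = 0.003: ε_t = 0.003 (d − c)/c = 0.003 × (27.4 − 9.162)/9.162 = 0.00597.
Since ε_t ≥ 0.005, the section is tension-controlled.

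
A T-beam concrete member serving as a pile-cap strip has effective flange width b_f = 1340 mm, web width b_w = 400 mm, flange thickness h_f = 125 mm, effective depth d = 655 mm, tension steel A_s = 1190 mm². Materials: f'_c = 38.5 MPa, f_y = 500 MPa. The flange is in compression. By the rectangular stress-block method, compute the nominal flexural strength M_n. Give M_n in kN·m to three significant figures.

M_n ≈ 386 kN·m

Tension: T = A_s f_y = 1190 × 500 = 595000 N.
Try a within the flange: a = T/(0.85 f'_c b_f) = 595000/(0.85 × 38.5 × 1340) = 13.57 mm.
Since a = 13.57 ≤ h_f = 125 mm, the stress block lies entirely in the flange; analyse as a rectangular beam of width b_f.
M_n = T(d − a/2) = 595000 × (655 − 6.785) = 385.69 × 10⁶ N·mm.
M_n = 385.69 kN·m.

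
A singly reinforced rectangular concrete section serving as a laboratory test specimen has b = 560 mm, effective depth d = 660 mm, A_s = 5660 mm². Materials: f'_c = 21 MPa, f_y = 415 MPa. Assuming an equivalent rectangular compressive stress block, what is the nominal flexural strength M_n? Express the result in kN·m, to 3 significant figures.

T = A_s f_y = 5660 × 415 = 2348900 N = 2348.9 kN.
From C = T: a = T/(0.85 f'_c b) = 2348900/(0.85 × 21 × 560) = 234.98 mm.
M_n = T(d − a/2) = 2348.9 kN × (660 − 117.49) mm = 1274.30 kN·m.

M_n ≈ 1270 kN·m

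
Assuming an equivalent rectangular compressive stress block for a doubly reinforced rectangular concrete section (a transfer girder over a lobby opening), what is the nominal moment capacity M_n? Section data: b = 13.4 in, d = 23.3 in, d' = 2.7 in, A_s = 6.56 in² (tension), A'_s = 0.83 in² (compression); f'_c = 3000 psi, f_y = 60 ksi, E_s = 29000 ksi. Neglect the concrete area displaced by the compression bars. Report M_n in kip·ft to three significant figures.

M_n ≈ 609 kip·ft

Assume both steels yield.
a = (A_s − A'_s) f_y/(0.85 f'_c b) = (6.56 − 0.83) × 60/(0.85 × 3 × 13.4) = 10.061 in.
c = a/β₁ = 10.061/0.85 = 11.836 in; ε'_s = 0.003(c − d')/c = 0.0023 ≥ ε_y = 0.0021, so the compression steel yields.
M_n = (A_s − A'_s) f_y (d − a/2) + A'_s f_y (d − d') = 343.8 × (23.3 − 5.0305) + 49.8 × (23.3 − 2.7) = 6281.1 + 1025.9 = 7307.0 kip·in = 7307.0/12 = 608.92 kip·ft.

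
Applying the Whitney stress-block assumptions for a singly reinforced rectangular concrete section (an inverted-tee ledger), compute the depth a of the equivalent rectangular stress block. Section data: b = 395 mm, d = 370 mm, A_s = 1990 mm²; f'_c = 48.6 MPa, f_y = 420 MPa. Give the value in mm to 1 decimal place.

T = A_s f_y = 1990 × 420 = 835800 N = 835.8 kN.
Setting C = 0.85 f'_c a b equal to T: a = 835800/(0.85 × 48.6 × 395) = 51.2 mm.

a ≈ 51.2 mm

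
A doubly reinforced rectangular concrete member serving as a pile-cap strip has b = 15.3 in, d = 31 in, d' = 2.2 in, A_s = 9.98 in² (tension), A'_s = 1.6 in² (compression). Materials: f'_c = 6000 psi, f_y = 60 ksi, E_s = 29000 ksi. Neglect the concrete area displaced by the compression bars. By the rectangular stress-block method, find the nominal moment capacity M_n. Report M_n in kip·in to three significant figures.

Assume both steels yield.
a = (A_s − A'_s) f_y/(0.85 f'_c b) = (9.98 − 1.6) × 60/(0.85 × 6 × 15.3) = 6.444 in.
c = a/β₁ = 6.444/0.75 = 8.592 in; ε'_s = 0.003(c − d')/c = 0.0022 ≥ ε_y = 0.0021, so the compression steel yields.
M_n = (A_s − A'_s) f_y (d − a/2) + A'_s f_y (d − d') = 502.8 × (31 − 3.222) + 96 × (31 − 2.2) = 13966.8 + 2764.8 = 16731.6 kip·in.

M_n ≈ 16700 kip·in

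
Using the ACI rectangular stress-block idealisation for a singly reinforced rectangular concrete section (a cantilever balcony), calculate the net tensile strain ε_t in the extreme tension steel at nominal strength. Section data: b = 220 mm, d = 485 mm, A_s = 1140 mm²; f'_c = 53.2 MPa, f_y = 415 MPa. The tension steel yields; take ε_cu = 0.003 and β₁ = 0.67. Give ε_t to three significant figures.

ε_t ≈ 0.0175

a = A_s f_y/(0.85 f'_c b) = 47.56 mm.
β₁ = 0.67, so c = a/β₁ = 47.56/0.67 = 70.99 mm.
From the linear strain diagram with ε_cu = 0.003: ε_t = 0.003 (d − c)/c = 0.003 × (485 − 70.99)/70.99 = 0.0175.
Since ε_t ≥ 0.005, the section is tension-controlled.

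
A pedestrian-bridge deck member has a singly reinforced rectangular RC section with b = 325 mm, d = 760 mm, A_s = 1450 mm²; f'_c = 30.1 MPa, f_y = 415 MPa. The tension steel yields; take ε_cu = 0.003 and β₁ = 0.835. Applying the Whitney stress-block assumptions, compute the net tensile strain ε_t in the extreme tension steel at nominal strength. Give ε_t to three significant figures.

a = A_s f_y/(0.85 f'_c b) = 72.37 mm.
β₁ = 0.835, so c = a/β₁ = 72.37/0.835 = 86.67 mm.
From the linear strain diagram with ε_cu = 0.003: ε_t = 0.003 (d − c)/c = 0.003 × (760 − 86.67)/86.67 = 0.0233.
Since ε_t ≥ 0.005, the section is tension-controlled.

ε_t ≈ 0.0233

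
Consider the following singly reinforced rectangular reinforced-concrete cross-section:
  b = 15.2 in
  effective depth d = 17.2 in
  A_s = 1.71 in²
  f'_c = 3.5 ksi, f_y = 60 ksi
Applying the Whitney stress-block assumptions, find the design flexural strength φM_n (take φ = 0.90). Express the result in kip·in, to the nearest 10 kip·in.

φM_n ≈ 1480 kip·in

T = A_s f_y = 1.71 × 60 = 102.6 kips.
a = T/(0.85 f'_c b) = 102.6/(0.85 × 3.5 × 15.2) = 2.269 in.
M_n = T(d − a/2) = 102.6 × (17.2 − 1.1345) = 1648.3 kip·in.
φM_n = 0.90 × 1648.3 = 1483.5 kip·in.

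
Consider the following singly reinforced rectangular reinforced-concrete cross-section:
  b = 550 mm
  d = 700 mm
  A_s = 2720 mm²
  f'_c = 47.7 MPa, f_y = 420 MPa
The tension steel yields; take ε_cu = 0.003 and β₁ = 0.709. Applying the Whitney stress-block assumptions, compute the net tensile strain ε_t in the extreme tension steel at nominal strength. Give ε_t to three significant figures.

ε_t ≈ 0.0261

a = A_s f_y/(0.85 f'_c b) = 51.23 mm.
β₁ = 0.709, so c = a/β₁ = 51.23/0.709 = 72.26 mm.
From the linear strain diagram with ε_cu = 0.003: ε_t = 0.003 (d − c)/c = 0.003 × (700 − 72.26)/72.26 = 0.0261.
Since ε_t ≥ 0.005, the section is tension-controlled.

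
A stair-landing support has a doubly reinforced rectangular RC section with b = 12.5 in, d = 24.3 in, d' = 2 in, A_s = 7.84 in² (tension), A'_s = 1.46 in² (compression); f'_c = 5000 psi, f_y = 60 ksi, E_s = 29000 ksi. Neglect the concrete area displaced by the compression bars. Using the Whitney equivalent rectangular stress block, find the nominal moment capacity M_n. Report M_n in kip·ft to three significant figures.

Assume both steels yield.
a = (A_s − A'_s) f_y/(0.85 f'_c b) = (7.84 − 1.46) × 60/(0.85 × 5 × 12.5) = 7.206 in.
c = a/β₁ = 7.206/0.8 = 9.008 in; ε'_s = 0.003(c − d')/c = 0.0023 ≥ ε_y = 0.0021, so the compression steel yields.
M_n = (A_s − A'_s) f_y (d − a/2) + A'_s f_y (d − d') = 382.8 × (24.3 − 3.603) + 87.6 × (24.3 − 2) = 7922.8 + 1953.5 = 9876.3 kip·in = 9876.3/12 = 823.03 kip·ft.

M_n ≈ 823 kip·ft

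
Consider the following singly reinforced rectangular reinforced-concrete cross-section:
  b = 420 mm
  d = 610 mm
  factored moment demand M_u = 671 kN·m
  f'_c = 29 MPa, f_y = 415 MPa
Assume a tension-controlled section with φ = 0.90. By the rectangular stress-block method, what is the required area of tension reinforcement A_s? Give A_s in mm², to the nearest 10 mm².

M_n = M_u/φ = 671/0.90 = 745.556 kN·m.
With M_n = 0.85 f'_c a b (d − a/2), solve the quadratic for a:
a = d − √(d² − 2M_n/(0.85 f'_c b)) = 610 − √(610² − 2 × 745.556×10⁶/(0.85 × 29 × 420)) = 132.43 mm.
A_s = 0.85 f'_c a b / f_y = 0.85 × 29 × 132.43 × 420 / 415 = 3303.7 mm².

A_s ≈ 3300 mm²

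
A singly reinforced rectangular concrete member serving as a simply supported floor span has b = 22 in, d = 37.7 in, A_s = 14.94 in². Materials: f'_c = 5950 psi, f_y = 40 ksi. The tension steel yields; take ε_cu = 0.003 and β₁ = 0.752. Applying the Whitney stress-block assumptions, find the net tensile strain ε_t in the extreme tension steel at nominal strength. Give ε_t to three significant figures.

a = A_s f_y/(0.85 f'_c b) = 5.371 in.
β₁ = 0.752, so c = a/β₁ = 5.371/0.752 = 7.142 in.
From the linear strain diagram with ε_cu = 0.003: ε_t = 0.003 (d − c)/c = 0.003 × (37.7 − 7.142)/7.142 = 0.0128.
Since ε_t ≥ 0.005, the section is tension-controlled.

ε_t ≈ 0.0128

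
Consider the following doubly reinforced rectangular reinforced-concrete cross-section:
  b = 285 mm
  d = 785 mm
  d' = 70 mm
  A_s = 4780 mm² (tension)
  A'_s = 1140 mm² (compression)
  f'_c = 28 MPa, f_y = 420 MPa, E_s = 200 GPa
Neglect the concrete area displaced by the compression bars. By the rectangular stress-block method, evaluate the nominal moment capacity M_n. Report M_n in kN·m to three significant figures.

M_n ≈ 1370 kN·m

Assume both tension and compression steel yield.
Net tension couple steel: A_s − A'_s = 3640 mm².
a = (A_s − A'_s) f_y / (0.85 f'_c b) = 1528800/(0.85 × 28 × 285) = 225.39 mm.
c = a/β₁ = 225.39/0.85 = 265.16 mm; ε'_s = 0.003(c − d')/c = 0.0022 ≥ f_y/E_s = 0.0021, so compression steel does yield.
M_n = (A_s − A'_s) f_y (d − a/2) + A'_s f_y (d − d') = [1528800 × (785 − 112.695) + 478800 × (785 − 70)] × 10⁻⁶ = 1027.82 + 342.34 = 1370.16 kN·m.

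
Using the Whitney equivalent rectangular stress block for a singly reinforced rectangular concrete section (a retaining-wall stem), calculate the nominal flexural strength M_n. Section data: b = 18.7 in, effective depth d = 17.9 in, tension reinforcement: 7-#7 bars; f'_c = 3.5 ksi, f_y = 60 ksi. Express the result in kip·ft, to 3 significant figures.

A_s = 7 × 0.6 = 4.2 in².
T = A_s f_y = 4.2 × 60 = 252 kips.
a = T/(0.85 f'_c b) = 252/(0.85 × 3.5 × 18.7) = 4.530 in.
M_n = T(d − a/2) = 252 × (17.9 − 2.265) = 3940.0 kip·in = 3940.0/12 = 328.33 kip·ft.

M_n ≈ 328 kip·ft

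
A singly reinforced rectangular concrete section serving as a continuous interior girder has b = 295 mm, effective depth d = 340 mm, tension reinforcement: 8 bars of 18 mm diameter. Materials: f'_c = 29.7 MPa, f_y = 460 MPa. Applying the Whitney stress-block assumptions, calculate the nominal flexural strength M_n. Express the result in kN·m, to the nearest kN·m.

A_s = 8 × 254 = 2032 mm².
T = A_s f_y = 2032 × 460 = 934720 N = 934.72 kN.
From C = T: a = T/(0.85 f'_c b) = 934720/(0.85 × 29.7 × 295) = 125.51 mm.
M_n = T(d − a/2) = 934.72 kN × (340 − 62.755) mm = 259.15 kN·m.

M_n ≈ 259 kN·m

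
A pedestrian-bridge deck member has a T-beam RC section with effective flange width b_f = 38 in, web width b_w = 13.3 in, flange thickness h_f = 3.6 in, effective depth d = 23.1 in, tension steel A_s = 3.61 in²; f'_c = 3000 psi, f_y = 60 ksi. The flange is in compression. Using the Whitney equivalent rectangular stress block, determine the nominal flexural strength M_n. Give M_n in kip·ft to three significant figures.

Tension: T = A_s f_y = 3.61 × 60 = 216.6 kips.
Try a within the flange: a = T/(0.85 f'_c b_f) = 216.6/(0.85 × 3 × 38) = 2.235 in.
Since a = 2.235 ≤ h_f = 3.6 in, the stress block lies entirely in the flange; analyse as a rectangular beam of width b_f.
M_n = T(d − a/2) = 216.6 × (23.1 − 1.1175) = 4761.4 kip·in.
M_n = 4761.4/12 = 396.78 kip·ft.

M_n ≈ 397 kip·ft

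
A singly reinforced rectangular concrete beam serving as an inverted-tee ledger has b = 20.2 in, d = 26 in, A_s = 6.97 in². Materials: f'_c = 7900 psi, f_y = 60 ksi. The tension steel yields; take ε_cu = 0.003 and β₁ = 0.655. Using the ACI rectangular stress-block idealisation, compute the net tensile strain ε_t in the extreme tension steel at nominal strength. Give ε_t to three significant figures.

a = A_s f_y/(0.85 f'_c b) = 3.083 in.
β₁ = 0.655, so c = a/β₁ = 3.083/0.655 = 4.707 in.
From the linear strain diagram with ε_cu = 0.003: ε_t = 0.003 (d − c)/c = 0.003 × (26 − 4.707)/4.707 = 0.0136.
Since ε_t ≥ 0.005, the section is tension-controlled.

ε_t ≈ 0.0136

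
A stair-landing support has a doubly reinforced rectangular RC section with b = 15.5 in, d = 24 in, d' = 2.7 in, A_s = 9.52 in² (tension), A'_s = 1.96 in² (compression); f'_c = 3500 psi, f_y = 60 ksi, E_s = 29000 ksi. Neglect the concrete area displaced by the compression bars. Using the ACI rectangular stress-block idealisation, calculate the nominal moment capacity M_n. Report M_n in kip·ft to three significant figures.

M_n ≈ 930 kip·ft

Assume both steels yield.
a = (A_s − A'_s) f_y/(0.85 f'_c b) = (9.52 − 1.96) × 60/(0.85 × 3.5 × 15.5) = 9.837 in.
c = a/β₁ = 9.837/0.85 = 11.573 in; ε'_s = 0.003(c − d')/c = 0.0023 ≥ ε_y = 0.0021, so the compression steel yields.
M_n = (A_s − A'_s) f_y (d − a/2) + A'_s f_y (d − d') = 453.6 × (24 − 4.9185) + 117.6 × (24 − 2.7) = 8655.4 + 2504.9 = 11160.3 kip·in = 11160.3/12 = 930.03 kip·ft.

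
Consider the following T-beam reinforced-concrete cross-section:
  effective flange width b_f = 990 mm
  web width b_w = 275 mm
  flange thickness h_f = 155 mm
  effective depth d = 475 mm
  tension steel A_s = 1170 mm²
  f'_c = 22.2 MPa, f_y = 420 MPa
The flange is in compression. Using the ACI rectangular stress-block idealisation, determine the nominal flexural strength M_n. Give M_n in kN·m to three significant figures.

M_n ≈ 227 kN·m

Tension: T = A_s f_y = 1170 × 420 = 491400 N.
Try a within the flange: a = T/(0.85 f'_c b_f) = 491400/(0.85 × 22.2 × 990) = 26.30 mm.
Since a = 26.30 ≤ h_f = 155 mm, the stress block lies entirely in the flange; analyse as a rectangular beam of width b_f.
M_n = T(d − a/2) = 491400 × (475 − 13.15) = 226.95 × 10⁶ N·mm.
M_n = 226.95 kN·m.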